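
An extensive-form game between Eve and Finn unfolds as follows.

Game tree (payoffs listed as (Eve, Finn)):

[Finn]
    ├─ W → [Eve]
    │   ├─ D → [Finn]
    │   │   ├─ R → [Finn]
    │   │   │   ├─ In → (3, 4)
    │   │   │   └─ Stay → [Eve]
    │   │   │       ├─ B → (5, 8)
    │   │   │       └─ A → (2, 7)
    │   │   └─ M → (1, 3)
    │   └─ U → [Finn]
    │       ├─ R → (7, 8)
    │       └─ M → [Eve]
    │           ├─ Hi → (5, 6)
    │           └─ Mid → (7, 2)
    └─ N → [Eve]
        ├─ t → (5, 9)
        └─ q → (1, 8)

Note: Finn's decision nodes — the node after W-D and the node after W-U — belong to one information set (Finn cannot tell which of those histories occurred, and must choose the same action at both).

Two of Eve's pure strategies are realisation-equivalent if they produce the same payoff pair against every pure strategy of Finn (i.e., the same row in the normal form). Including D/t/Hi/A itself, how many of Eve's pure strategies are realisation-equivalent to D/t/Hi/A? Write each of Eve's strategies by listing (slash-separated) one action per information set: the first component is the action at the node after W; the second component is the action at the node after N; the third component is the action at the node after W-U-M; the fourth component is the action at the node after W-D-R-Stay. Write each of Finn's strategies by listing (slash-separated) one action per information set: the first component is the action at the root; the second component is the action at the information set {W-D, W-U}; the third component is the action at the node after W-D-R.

Row for D/t/Hi/A (columns W/R/In, W/R/Stay, W/M/In, W/M/Stay, N/R/In, N/R/Stay, N/M/In, N/M/Stay): (3,4) (2,7) (1,3) (1,3) (5,9) (5,9) (5,9) (5,9).
Under D/t/Hi/A, Eve's choice at the node after W-U-M can never be reached regardless of what Finn does, so varying those choices leaves every outcome unchanged.
Holding the reachable choices fixed and varying the unreachable one freely already gives 2 equivalent strategies.
No other strategy reproduces this row, so those 2 are the full class: D/t/Hi/A, D/t/Mid/A.

2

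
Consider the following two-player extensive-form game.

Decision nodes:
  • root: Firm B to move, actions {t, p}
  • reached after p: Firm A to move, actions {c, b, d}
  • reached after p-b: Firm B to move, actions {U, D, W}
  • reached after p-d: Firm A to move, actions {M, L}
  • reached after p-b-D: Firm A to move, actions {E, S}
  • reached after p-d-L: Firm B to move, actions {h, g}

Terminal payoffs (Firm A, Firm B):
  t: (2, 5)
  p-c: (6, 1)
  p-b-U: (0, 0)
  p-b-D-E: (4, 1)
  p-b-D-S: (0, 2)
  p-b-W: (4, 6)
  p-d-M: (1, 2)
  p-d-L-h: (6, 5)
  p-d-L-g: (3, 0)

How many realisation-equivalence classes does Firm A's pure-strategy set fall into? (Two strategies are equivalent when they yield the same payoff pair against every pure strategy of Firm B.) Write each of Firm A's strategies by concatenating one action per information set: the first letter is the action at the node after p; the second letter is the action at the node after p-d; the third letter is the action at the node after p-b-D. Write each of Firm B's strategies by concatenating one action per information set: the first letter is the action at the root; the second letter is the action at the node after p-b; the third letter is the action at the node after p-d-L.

5

Firm A has 12 pure strategies: cME, cMS, cLE, cLS, bME, bMS, bLE, bLS, dME, dMS, dLE, dLS. Columns: tUh, tUg, tDh, tDg, tWh, tWg, pUh, pUg, pDh, pDg, pWh, pWg.
{cME, cMS, cLE, cLS} → row (2,5) (2,5) (2,5) (2,5) (2,5) (2,5) (6,1) (6,1) (6,1) (6,1) (6,1) (6,1)
{bME, bLE} → row (2,5) (2,5) (2,5) (2,5) (2,5) (2,5) (0,0) (0,0) (4,1) (4,1) (4,6) (4,6)
{bMS, bLS} → row (2,5) (2,5) (2,5) (2,5) (2,5) (2,5) (0,0) (0,0) (0,2) (0,2) (4,6) (4,6)
{dME, dMS} → row (2,5) (2,5) (2,5) (2,5) (2,5) (2,5) (1,2) (1,2) (1,2) (1,2) (1,2) (1,2)
{dLE, dLS} → row (2,5) (2,5) (2,5) (2,5) (2,5) (2,5) (6,5) (3,0) (6,5) (3,0) (6,5) (3,0)
That's 5 distinct rows out of 12 strategies.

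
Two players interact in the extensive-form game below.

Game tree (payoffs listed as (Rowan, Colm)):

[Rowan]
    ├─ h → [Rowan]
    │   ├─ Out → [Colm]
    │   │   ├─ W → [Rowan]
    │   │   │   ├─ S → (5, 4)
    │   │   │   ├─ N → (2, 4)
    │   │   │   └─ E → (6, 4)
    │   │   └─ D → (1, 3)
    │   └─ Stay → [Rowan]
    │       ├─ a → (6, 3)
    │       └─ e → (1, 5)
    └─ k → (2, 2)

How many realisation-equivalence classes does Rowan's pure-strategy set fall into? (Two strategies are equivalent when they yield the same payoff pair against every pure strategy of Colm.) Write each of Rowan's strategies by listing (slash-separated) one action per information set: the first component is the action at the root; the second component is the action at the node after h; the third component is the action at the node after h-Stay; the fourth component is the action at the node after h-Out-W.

Rowan has 24 pure strategies: h/Out/a/S, h/Out/a/N, h/Out/a/E, h/Out/e/S, h/Out/e/N, h/Out/e/E, h/Stay/a/S, h/Stay/a/N, h/Stay/a/E, h/Stay/e/S, h/Stay/e/N, h/Stay/e/E, k/Out/a/S, k/Out/a/N, k/Out/a/E, k/Out/e/S, k/Out/e/N, k/Out/e/E, k/Stay/a/S, k/Stay/a/N, k/Stay/a/E, k/Stay/e/S, k/Stay/e/N, k/Stay/e/E. Columns: W, D.
{h/Out/a/S, h/Out/e/S} → row (5,4) (1,3)
{h/Out/a/N, h/Out/e/N} → row (2,4) (1,3)
{h/Out/a/E, h/Out/e/E} → row (6,4) (1,3)
{h/Stay/a/S, h/Stay/a/N, h/Stay/a/E} → row (6,3) (6,3)
{h/Stay/e/S, h/Stay/e/N, h/Stay/e/E} → row (1,5) (1,5)
{k/Out/a/S, k/Out/a/N, k/Out/a/E, k/Out/e/S, k/Out/e/N, k/Out/e/E, k/Stay/a/S, k/Stay/a/N, k/Stay/a/E, k/Stay/e/S, k/Stay/e/N, k/Stay/e/E} → row (2,2) (2,2)
That's 6 distinct rows out of 24 strategies.

6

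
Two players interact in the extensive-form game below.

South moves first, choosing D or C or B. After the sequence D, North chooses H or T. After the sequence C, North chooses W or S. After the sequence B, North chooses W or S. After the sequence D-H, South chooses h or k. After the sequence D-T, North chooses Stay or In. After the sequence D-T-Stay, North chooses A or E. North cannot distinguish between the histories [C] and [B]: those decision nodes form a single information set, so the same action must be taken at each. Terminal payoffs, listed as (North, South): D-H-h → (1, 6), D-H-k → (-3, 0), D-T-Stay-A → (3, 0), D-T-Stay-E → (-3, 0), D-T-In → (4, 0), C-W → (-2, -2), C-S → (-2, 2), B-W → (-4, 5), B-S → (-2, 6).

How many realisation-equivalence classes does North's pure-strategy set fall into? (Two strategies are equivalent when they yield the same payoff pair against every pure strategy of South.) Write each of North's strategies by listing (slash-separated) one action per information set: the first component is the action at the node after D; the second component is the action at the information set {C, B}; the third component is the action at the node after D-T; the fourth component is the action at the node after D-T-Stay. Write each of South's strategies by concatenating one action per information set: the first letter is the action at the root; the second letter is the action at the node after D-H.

North has 16 pure strategies: H/W/Stay/A, H/W/Stay/E, H/W/In/A, H/W/In/E, H/S/Stay/A, H/S/Stay/E, H/S/In/A, H/S/In/E, T/W/Stay/A, T/W/Stay/E, T/W/In/A, T/W/In/E, T/S/Stay/A, T/S/Stay/E, T/S/In/A, T/S/In/E. Columns: Dh, Dk, Ch, Ck, Bh, Bk.
{H/W/Stay/A, H/W/Stay/E, H/W/In/A, H/W/In/E} → row (1,6) (-3,0) (-2,-2) (-2,-2) (-4,5) (-4,5)
{H/S/Stay/A, H/S/Stay/E, H/S/In/A, H/S/In/E} → row (1,6) (-3,0) (-2,2) (-2,2) (-2,6) (-2,6)
{T/W/Stay/A} → row (3,0) (3,0) (-2,-2) (-2,-2) (-4,5) (-4,5)
{T/W/Stay/E} → row (-3,0) (-3,0) (-2,-2) (-2,-2) (-4,5) (-4,5)
{T/W/In/A, T/W/In/E} → row (4,0) (4,0) (-2,-2) (-2,-2) (-4,5) (-4,5)
{T/S/Stay/A} → row (3,0) (3,0) (-2,2) (-2,2) (-2,6) (-2,6)
{T/S/Stay/E} → row (-3,0) (-3,0) (-2,2) (-2,2) (-2,6) (-2,6)
{T/S/In/A, T/S/In/E} → row (4,0) (4,0) (-2,2) (-2,2) (-2,6) (-2,6)
That's 8 distinct rows out of 16 strategies.

8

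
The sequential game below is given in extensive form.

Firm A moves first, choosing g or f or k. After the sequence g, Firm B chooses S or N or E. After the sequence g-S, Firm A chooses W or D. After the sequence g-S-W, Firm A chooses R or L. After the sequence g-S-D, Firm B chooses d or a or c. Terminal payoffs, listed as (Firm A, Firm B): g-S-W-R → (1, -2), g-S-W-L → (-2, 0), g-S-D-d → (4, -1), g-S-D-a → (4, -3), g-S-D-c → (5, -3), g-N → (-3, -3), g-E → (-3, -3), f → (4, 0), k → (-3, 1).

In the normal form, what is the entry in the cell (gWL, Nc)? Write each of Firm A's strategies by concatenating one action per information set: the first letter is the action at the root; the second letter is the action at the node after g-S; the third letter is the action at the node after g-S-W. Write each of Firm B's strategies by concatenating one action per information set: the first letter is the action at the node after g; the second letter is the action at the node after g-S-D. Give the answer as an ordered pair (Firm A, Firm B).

(-3, -3)

Trace the play path from the root:
  Firm A plays g
  Firm B plays N at [g]
→ terminal payoff (-3, -3).
(Firm A's choice at the node after g-S is never reached on this path, so it doesn't affect the outcome.)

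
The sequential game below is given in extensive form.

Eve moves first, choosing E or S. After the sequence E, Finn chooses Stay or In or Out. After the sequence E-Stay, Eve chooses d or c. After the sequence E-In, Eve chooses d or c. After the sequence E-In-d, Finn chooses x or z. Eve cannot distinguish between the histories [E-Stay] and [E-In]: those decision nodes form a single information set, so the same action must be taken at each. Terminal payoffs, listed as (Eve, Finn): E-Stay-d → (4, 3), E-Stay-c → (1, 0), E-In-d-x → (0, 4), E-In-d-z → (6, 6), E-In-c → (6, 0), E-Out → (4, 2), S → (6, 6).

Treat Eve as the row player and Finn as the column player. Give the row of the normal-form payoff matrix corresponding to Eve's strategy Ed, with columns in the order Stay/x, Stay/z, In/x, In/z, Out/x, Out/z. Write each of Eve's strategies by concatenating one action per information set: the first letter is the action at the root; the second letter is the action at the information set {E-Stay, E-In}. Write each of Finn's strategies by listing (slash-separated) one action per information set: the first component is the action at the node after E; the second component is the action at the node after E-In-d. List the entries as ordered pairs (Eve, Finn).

(4,3) (4,3) (0,4) (6,6) (4,2) (4,2)

vs Stay/x: Eve plays E → Finn plays Stay at [E] → Eve plays d at [E-Stay] → (4, 3)
vs Stay/z: Eve plays E → Finn plays Stay at [E] → Eve plays d at [E-Stay] → (4, 3)
vs In/x: Eve plays E → Finn plays In at [E] → Eve plays d at [E-In] → Finn plays x at [E-In-d] → (0, 4)
vs In/z: Eve plays E → Finn plays In at [E] → Eve plays d at [E-In] → Finn plays z at [E-In-d] → (6, 6)
vs Out/x: Eve plays E → Finn plays Out at [E] → (4, 2)
vs Out/z: Eve plays E → Finn plays Out at [E] → (4, 2)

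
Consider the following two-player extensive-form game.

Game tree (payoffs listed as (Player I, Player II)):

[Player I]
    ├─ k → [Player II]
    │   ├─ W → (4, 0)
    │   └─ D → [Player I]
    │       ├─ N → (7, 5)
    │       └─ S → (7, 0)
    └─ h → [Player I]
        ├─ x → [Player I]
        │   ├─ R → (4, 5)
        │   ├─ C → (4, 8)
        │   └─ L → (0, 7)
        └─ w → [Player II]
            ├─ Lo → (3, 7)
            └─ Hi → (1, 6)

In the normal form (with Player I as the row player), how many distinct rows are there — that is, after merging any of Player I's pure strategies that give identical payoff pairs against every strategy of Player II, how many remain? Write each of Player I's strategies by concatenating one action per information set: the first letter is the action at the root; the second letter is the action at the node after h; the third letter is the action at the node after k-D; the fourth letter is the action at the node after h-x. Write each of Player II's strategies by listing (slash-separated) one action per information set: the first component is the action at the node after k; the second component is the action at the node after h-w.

Player I has 24 pure strategies: kxNR, kxNC, kxNL, kxSR, kxSC, kxSL, kwNR, kwNC, kwNL, kwSR, kwSC, kwSL, hxNR, hxNC, hxNL, hxSR, hxSC, hxSL, hwNR, hwNC, hwNL, hwSR, hwSC, hwSL. Columns: W/Lo, W/Hi, D/Lo, D/Hi.
{kxNR, kxNC, kxNL, kwNR, kwNC, kwNL} → row (4,0) (4,0) (7,5) (7,5)
{kxSR, kxSC, kxSL, kwSR, kwSC, kwSL} → row (4,0) (4,0) (7,0) (7,0)
{hxNR, hxSR} → row (4,5) (4,5) (4,5) (4,5)
{hxNC, hxSC} → row (4,8) (4,8) (4,8) (4,8)
{hxNL, hxSL} → row (0,7) (0,7) (0,7) (0,7)
{hwNR, hwNC, hwNL, hwSR, hwSC, hwSL} → row (3,7) (1,6) (3,7) (1,6)
That's 6 distinct rows out of 24 strategies.

6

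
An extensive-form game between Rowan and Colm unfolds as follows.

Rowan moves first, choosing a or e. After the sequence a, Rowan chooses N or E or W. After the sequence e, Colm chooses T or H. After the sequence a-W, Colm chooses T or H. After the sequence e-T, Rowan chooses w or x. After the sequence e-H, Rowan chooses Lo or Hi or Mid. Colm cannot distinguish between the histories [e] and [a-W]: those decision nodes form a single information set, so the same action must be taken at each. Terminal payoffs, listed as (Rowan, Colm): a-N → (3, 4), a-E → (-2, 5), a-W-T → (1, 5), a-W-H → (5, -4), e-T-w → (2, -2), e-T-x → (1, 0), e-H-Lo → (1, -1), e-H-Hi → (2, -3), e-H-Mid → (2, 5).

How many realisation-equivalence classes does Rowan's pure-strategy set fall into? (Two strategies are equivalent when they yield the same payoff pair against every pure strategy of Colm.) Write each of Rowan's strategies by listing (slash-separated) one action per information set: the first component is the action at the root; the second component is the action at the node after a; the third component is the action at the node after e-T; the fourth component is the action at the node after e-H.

9

Rowan has 36 pure strategies: a/N/w/Lo, a/N/w/Hi, a/N/w/Mid, a/N/x/Lo, a/N/x/Hi, a/N/x/Mid, a/E/w/Lo, a/E/w/Hi, a/E/w/Mid, a/E/x/Lo, a/E/x/Hi, a/E/x/Mid, a/W/w/Lo, a/W/w/Hi, a/W/w/Mid, a/W/x/Lo, a/W/x/Hi, a/W/x/Mid, e/N/w/Lo, e/N/w/Hi, e/N/w/Mid, e/N/x/Lo, e/N/x/Hi, e/N/x/Mid, e/E/w/Lo, e/E/w/Hi, e/E/w/Mid, e/E/x/Lo, e/E/x/Hi, e/E/x/Mid, e/W/w/Lo, e/W/w/Hi, e/W/w/Mid, e/W/x/Lo, e/W/x/Hi, e/W/x/Mid. Columns: T, H.
{a/N/w/Lo, a/N/w/Hi, a/N/w/Mid, a/N/x/Lo, a/N/x/Hi, a/N/x/Mid} → row (3,4) (3,4)
{a/E/w/Lo, a/E/w/Hi, a/E/w/Mid, a/E/x/Lo, a/E/x/Hi, a/E/x/Mid} → row (-2,5) (-2,5)
{a/W/w/Lo, a/W/w/Hi, a/W/w/Mid, a/W/x/Lo, a/W/x/Hi, a/W/x/Mid} → row (1,5) (5,-4)
{e/N/w/Lo, e/E/w/Lo, e/W/w/Lo} → row (2,-2) (1,-1)
{e/N/w/Hi, e/E/w/Hi, e/W/w/Hi} → row (2,-2) (2,-3)
{e/N/w/Mid, e/E/w/Mid, e/W/w/Mid} → row (2,-2) (2,5)
{e/N/x/Lo, e/E/x/Lo, e/W/x/Lo} → row (1,0) (1,-1)
{e/N/x/Hi, e/E/x/Hi, e/W/x/Hi} → row (1,0) (2,-3)
{e/N/x/Mid, e/E/x/Mid, e/W/x/Mid} → row (1,0) (2,5)
That's 9 distinct rows out of 36 strategies.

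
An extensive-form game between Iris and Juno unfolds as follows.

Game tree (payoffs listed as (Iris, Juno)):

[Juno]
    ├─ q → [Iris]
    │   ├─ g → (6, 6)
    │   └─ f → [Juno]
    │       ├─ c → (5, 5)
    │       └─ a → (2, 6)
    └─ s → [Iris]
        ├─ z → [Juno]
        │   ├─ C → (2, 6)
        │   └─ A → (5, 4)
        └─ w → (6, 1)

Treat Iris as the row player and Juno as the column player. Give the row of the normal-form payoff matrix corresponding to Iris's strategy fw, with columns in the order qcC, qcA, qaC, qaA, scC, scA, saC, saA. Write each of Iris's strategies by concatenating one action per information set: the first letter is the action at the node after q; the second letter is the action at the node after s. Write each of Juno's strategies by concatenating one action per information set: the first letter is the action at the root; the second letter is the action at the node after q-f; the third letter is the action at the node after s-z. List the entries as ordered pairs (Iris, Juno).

vs qcC: Juno plays q → Iris plays f at [q] → Juno plays c at [q-f] → (5, 5)
vs qcA: Juno plays q → Iris plays f at [q] → Juno plays c at [q-f] → (5, 5)
vs qaC: Juno plays q → Iris plays f at [q] → Juno plays a at [q-f] → (2, 6)
vs qaA: Juno plays q → Iris plays f at [q] → Juno plays a at [q-f] → (2, 6)
vs scC: Juno plays s → Iris plays w at [s] → (6, 1)
vs scA: Juno plays s → Iris plays w at [s] → (6, 1)
vs saC: Juno plays s → Iris plays w at [s] → (6, 1)
vs saA: Juno plays s → Iris plays w at [s] → (6, 1)

(5,5) (5,5) (2,6) (2,6) (6,1) (6,1) (6,1) (6,1)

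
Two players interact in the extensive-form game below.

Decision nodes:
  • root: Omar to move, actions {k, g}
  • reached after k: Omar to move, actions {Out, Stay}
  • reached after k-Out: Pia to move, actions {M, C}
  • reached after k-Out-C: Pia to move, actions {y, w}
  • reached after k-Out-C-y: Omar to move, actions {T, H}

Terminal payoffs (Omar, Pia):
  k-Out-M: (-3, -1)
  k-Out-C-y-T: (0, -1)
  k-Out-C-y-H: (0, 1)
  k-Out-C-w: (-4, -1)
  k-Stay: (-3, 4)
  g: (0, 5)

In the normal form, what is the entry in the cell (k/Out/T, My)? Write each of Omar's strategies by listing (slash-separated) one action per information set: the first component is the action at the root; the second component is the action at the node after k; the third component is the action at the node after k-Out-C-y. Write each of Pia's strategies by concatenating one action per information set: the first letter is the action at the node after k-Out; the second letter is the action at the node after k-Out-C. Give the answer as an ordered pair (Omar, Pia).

Trace the play path from the root:
  Omar plays k
  Omar plays Out at [k]
  Pia plays M at [k-Out]
→ terminal payoff (-3, -1).
(Omar's choice at the node after k-Out-C-y is never reached on this path, so it doesn't affect the outcome.)

(-3, -1)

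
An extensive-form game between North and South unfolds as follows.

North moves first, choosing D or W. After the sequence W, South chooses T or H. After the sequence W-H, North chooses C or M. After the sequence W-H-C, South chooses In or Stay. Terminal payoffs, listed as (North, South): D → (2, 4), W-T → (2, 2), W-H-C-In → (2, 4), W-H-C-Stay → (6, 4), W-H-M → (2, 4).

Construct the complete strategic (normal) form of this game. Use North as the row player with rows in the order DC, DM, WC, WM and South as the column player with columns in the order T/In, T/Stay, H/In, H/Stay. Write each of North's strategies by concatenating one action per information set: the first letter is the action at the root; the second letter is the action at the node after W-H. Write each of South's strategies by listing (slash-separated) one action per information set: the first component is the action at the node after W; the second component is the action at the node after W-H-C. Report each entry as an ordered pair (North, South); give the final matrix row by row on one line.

Row DC: T/In→(2,4), T/Stay→(2,4), H/In→(2,4), H/Stay→(2,4)
Row DM: T/In→(2,4), T/Stay→(2,4), H/In→(2,4), H/Stay→(2,4)
Row WC: T/In→(2,2), T/Stay→(2,2), H/In→(2,4), H/Stay→(6,4)
Row WM: T/In→(2,2), T/Stay→(2,2), H/In→(2,4), H/Stay→(2,4)

DC: (2,4) (2,4) (2,4) (2,4) | DM: (2,4) (2,4) (2,4) (2,4) | WC: (2,2) (2,2) (2,4) (6,4) | WM: (2,2) (2,2) (2,4) (2,4)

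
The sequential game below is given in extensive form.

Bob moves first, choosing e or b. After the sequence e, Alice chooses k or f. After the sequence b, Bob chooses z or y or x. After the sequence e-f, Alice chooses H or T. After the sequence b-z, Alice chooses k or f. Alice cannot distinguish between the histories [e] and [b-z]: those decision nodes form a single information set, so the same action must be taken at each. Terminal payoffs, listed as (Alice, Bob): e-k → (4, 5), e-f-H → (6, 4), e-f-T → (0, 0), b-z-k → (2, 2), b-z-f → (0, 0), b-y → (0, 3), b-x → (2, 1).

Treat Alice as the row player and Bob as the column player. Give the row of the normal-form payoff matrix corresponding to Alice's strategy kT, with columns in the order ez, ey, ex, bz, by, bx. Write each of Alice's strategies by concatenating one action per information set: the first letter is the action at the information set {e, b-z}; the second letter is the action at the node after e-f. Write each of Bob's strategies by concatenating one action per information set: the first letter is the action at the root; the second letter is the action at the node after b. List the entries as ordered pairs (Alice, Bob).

vs ez: Bob plays e → Alice plays k at [e] → (4, 5)
vs ey: Bob plays e → Alice plays k at [e] → (4, 5)
vs ex: Bob plays e → Alice plays k at [e] → (4, 5)
vs bz: Bob plays b → Bob plays z at [b] → Alice plays k at [b-z] → (2, 2)
vs by: Bob plays b → Bob plays y at [b] → (0, 3)
vs bx: Bob plays b → Bob plays x at [b] → (2, 1)

(4,5) (4,5) (4,5) (2,2) (0,3) (2,1)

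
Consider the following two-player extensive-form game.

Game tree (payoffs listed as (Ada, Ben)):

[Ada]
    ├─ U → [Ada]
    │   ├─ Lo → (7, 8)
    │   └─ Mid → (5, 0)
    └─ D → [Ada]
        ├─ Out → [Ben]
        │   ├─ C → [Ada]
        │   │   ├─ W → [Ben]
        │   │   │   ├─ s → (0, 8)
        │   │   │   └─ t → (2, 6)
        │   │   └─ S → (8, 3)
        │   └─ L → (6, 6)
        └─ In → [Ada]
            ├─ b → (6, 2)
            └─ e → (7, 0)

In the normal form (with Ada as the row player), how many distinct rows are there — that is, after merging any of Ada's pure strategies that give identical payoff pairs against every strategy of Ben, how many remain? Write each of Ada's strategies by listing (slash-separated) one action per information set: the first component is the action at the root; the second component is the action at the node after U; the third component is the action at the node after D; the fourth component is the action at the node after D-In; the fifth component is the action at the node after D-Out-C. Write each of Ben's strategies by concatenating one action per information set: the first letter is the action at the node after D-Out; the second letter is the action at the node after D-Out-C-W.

Ada has 32 pure strategies: U/Lo/Out/b/W, U/Lo/Out/b/S, U/Lo/Out/e/W, U/Lo/Out/e/S, U/Lo/In/b/W, U/Lo/In/b/S, U/Lo/In/e/W, U/Lo/In/e/S, U/Mid/Out/b/W, U/Mid/Out/b/S, U/Mid/Out/e/W, U/Mid/Out/e/S, U/Mid/In/b/W, U/Mid/In/b/S, U/Mid/In/e/W, U/Mid/In/e/S, D/Lo/Out/b/W, D/Lo/Out/b/S, D/Lo/Out/e/W, D/Lo/Out/e/S, D/Lo/In/b/W, D/Lo/In/b/S, D/Lo/In/e/W, D/Lo/In/e/S, D/Mid/Out/b/W, D/Mid/Out/b/S, D/Mid/Out/e/W, D/Mid/Out/e/S, D/Mid/In/b/W, D/Mid/In/b/S, D/Mid/In/e/W, D/Mid/In/e/S. Columns: Cs, Ct, Ls, Lt.
{U/Lo/Out/b/W, U/Lo/Out/b/S, U/Lo/Out/e/W, U/Lo/Out/e/S, U/Lo/In/b/W, U/Lo/In/b/S, U/Lo/In/e/W, U/Lo/In/e/S} → row (7,8) (7,8) (7,8) (7,8)
{U/Mid/Out/b/W, U/Mid/Out/b/S, U/Mid/Out/e/W, U/Mid/Out/e/S, U/Mid/In/b/W, U/Mid/In/b/S, U/Mid/In/e/W, U/Mid/In/e/S} → row (5,0) (5,0) (5,0) (5,0)
{D/Lo/Out/b/W, D/Lo/Out/e/W, D/Mid/Out/b/W, D/Mid/Out/e/W} → row (0,8) (2,6) (6,6) (6,6)
{D/Lo/Out/b/S, D/Lo/Out/e/S, D/Mid/Out/b/S, D/Mid/Out/e/S} → row (8,3) (8,3) (6,6) (6,6)
{D/Lo/In/b/W, D/Lo/In/b/S, D/Mid/In/b/W, D/Mid/In/b/S} → row (6,2) (6,2) (6,2) (6,2)
{D/Lo/In/e/W, D/Lo/In/e/S, D/Mid/In/e/W, D/Mid/In/e/S} → row (7,0) (7,0) (7,0) (7,0)
That's 6 distinct rows out of 32 strategies.

6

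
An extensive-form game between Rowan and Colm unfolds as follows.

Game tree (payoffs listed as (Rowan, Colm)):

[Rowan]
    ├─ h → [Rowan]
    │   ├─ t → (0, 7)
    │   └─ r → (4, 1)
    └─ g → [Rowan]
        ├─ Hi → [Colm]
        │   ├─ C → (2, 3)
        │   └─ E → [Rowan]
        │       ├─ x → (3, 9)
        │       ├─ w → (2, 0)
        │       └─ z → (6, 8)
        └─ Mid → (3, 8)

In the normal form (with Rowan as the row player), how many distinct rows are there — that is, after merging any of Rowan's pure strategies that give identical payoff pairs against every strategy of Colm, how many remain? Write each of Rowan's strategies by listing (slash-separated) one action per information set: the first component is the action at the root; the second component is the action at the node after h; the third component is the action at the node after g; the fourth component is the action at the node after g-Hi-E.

Rowan has 24 pure strategies: h/t/Hi/x, h/t/Hi/w, h/t/Hi/z, h/t/Mid/x, h/t/Mid/w, h/t/Mid/z, h/r/Hi/x, h/r/Hi/w, h/r/Hi/z, h/r/Mid/x, h/r/Mid/w, h/r/Mid/z, g/t/Hi/x, g/t/Hi/w, g/t/Hi/z, g/t/Mid/x, g/t/Mid/w, g/t/Mid/z, g/r/Hi/x, g/r/Hi/w, g/r/Hi/z, g/r/Mid/x, g/r/Mid/w, g/r/Mid/z. Columns: C, E.
{h/t/Hi/x, h/t/Hi/w, h/t/Hi/z, h/t/Mid/x, h/t/Mid/w, h/t/Mid/z} → row (0,7) (0,7)
{h/r/Hi/x, h/r/Hi/w, h/r/Hi/z, h/r/Mid/x, h/r/Mid/w, h/r/Mid/z} → row (4,1) (4,1)
{g/t/Hi/x, g/r/Hi/x} → row (2,3) (3,9)
{g/t/Hi/w, g/r/Hi/w} → row (2,3) (2,0)
{g/t/Hi/z, g/r/Hi/z} → row (2,3) (6,8)
{g/t/Mid/x, g/t/Mid/w, g/t/Mid/z, g/r/Mid/x, g/r/Mid/w, g/r/Mid/z} → row (3,8) (3,8)
That's 6 distinct rows out of 24 strategies.

6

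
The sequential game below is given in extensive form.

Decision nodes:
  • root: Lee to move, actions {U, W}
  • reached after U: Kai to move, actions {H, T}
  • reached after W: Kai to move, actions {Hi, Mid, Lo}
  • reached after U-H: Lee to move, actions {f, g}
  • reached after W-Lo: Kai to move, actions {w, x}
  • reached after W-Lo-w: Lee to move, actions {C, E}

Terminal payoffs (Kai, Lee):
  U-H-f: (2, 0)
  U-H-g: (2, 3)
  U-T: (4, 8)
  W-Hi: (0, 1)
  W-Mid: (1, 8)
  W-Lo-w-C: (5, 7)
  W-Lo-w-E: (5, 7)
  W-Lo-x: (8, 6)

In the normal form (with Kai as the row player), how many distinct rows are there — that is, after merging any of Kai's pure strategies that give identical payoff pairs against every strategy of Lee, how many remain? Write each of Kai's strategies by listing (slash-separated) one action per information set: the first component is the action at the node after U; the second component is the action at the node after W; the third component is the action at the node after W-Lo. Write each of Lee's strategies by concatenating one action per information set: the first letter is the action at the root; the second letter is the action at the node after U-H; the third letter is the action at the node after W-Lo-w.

Kai has 12 pure strategies: H/Hi/w, H/Hi/x, H/Mid/w, H/Mid/x, H/Lo/w, H/Lo/x, T/Hi/w, T/Hi/x, T/Mid/w, T/Mid/x, T/Lo/w, T/Lo/x. Columns: UfC, UfE, UgC, UgE, WfC, WfE, WgC, WgE.
{H/Hi/w, H/Hi/x} → row (2,0) (2,0) (2,3) (2,3) (0,1) (0,1) (0,1) (0,1)
{H/Mid/w, H/Mid/x} → row (2,0) (2,0) (2,3) (2,3) (1,8) (1,8) (1,8) (1,8)
{H/Lo/w} → row (2,0) (2,0) (2,3) (2,3) (5,7) (5,7) (5,7) (5,7)
{H/Lo/x} → row (2,0) (2,0) (2,3) (2,3) (8,6) (8,6) (8,6) (8,6)
{T/Hi/w, T/Hi/x} → row (4,8) (4,8) (4,8) (4,8) (0,1) (0,1) (0,1) (0,1)
{T/Mid/w, T/Mid/x} → row (4,8) (4,8) (4,8) (4,8) (1,8) (1,8) (1,8) (1,8)
{T/Lo/w} → row (4,8) (4,8) (4,8) (4,8) (5,7) (5,7) (5,7) (5,7)
{T/Lo/x} → row (4,8) (4,8) (4,8) (4,8) (8,6) (8,6) (8,6) (8,6)
That's 8 distinct rows out of 12 strategies.

8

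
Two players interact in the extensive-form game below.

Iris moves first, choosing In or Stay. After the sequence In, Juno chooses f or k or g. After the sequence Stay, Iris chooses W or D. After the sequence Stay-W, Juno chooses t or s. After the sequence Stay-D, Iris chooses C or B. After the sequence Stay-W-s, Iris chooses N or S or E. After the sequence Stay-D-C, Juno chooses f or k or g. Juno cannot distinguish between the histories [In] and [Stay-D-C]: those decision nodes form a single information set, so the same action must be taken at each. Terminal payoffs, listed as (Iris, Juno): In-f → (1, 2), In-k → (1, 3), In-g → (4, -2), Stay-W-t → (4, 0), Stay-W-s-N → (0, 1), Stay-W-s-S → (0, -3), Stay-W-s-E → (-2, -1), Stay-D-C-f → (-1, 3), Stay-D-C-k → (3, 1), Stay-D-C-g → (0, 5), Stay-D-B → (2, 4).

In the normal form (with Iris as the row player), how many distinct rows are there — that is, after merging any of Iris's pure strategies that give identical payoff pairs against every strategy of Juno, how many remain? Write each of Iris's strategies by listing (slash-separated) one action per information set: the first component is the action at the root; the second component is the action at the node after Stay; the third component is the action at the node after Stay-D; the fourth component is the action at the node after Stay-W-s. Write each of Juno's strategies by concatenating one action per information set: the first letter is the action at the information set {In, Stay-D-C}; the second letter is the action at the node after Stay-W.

Iris has 24 pure strategies: In/W/C/N, In/W/C/S, In/W/C/E, In/W/B/N, In/W/B/S, In/W/B/E, In/D/C/N, In/D/C/S, In/D/C/E, In/D/B/N, In/D/B/S, In/D/B/E, Stay/W/C/N, Stay/W/C/S, Stay/W/C/E, Stay/W/B/N, Stay/W/B/S, Stay/W/B/E, Stay/D/C/N, Stay/D/C/S, Stay/D/C/E, Stay/D/B/N, Stay/D/B/S, Stay/D/B/E. Columns: ft, fs, kt, ks, gt, gs.
{In/W/C/N, In/W/C/S, In/W/C/E, In/W/B/N, In/W/B/S, In/W/B/E, In/D/C/N, In/D/C/S, In/D/C/E, In/D/B/N, In/D/B/S, In/D/B/E} → row (1,2) (1,2) (1,3) (1,3) (4,-2) (4,-2)
{Stay/W/C/N, Stay/W/B/N} → row (4,0) (0,1) (4,0) (0,1) (4,0) (0,1)
{Stay/W/C/S, Stay/W/B/S} → row (4,0) (0,-3) (4,0) (0,-3) (4,0) (0,-3)
{Stay/W/C/E, Stay/W/B/E} → row (4,0) (-2,-1) (4,0) (-2,-1) (4,0) (-2,-1)
{Stay/D/C/N, Stay/D/C/S, Stay/D/C/E} → row (-1,3) (-1,3) (3,1) (3,1) (0,5) (0,5)
{Stay/D/B/N, Stay/D/B/S, Stay/D/B/E} → row (2,4) (2,4) (2,4) (2,4) (2,4) (2,4)
That's 6 distinct rows out of 24 strategies.

6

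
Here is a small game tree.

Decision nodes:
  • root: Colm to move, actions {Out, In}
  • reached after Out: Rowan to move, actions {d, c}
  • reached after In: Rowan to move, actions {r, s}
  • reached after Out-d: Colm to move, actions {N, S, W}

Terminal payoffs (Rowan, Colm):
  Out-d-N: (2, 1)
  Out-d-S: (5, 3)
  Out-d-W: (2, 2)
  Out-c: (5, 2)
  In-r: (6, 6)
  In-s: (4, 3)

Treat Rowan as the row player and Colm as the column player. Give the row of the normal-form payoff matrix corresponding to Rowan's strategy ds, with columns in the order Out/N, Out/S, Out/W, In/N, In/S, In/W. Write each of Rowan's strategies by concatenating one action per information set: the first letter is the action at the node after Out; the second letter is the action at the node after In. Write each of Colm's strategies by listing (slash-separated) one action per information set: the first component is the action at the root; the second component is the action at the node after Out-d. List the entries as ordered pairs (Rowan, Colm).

vs Out/N: Colm plays Out → Rowan plays d at [Out] → Colm plays N at [Out-d] → (2, 1)
vs Out/S: Colm plays Out → Rowan plays d at [Out] → Colm plays S at [Out-d] → (5, 3)
vs Out/W: Colm plays Out → Rowan plays d at [Out] → Colm plays W at [Out-d] → (2, 2)
vs In/N: Colm plays In → Rowan plays s at [In] → (4, 3)
vs In/S: Colm plays In → Rowan plays s at [In] → (4, 3)
vs In/W: Colm plays In → Rowan plays s at [In] → (4, 3)

(2,1) (5,3) (2,2) (4,3) (4,3) (4,3)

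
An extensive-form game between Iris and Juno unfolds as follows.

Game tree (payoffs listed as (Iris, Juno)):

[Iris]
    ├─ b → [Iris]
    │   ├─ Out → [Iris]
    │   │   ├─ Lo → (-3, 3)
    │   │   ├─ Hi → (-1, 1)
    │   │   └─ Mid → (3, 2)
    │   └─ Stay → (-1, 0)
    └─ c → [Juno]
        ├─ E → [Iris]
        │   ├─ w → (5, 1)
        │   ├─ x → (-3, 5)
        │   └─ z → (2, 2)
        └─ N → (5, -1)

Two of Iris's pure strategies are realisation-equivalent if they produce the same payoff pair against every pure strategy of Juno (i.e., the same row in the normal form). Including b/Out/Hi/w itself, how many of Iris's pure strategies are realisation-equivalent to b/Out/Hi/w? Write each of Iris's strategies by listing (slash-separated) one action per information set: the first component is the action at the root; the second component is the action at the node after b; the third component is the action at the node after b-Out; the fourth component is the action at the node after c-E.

3

Row for b/Out/Hi/w (columns E, N): (-1,1) (-1,1).
Under b/Out/Hi/w, Iris's choice at the node after c-E can never be reached regardless of what Juno does, so varying those choices leaves every outcome unchanged.
Holding the reachable choices fixed and varying the unreachable one freely already gives 3 equivalent strategies.
No other strategy reproduces this row, so those 3 are the full class: b/Out/Hi/w, b/Out/Hi/x, b/Out/Hi/z.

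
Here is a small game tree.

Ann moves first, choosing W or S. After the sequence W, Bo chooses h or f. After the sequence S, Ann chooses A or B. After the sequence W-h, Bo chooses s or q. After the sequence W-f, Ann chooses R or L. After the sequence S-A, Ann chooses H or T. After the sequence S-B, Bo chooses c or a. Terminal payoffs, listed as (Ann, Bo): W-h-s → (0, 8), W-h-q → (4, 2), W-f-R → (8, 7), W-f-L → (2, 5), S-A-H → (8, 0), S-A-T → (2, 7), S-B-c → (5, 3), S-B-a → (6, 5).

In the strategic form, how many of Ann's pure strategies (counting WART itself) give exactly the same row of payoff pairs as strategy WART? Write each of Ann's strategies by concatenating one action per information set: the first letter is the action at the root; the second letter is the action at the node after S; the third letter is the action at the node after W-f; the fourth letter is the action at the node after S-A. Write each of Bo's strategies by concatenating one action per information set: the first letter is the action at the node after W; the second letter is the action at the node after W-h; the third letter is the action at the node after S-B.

4

Row for WART (columns hsc, hsa, hqc, hqa, fsc, fsa, fqc, fqa): (0,8) (0,8) (4,2) (4,2) (8,7) (8,7) (8,7) (8,7).
Under WART, Ann's choice at the node after S and at the node after S-A can never be reached regardless of what Bo does, so varying those choices leaves every outcome unchanged.
Holding the reachable choices fixed and varying the unreachable ones freely already gives 2 × 2 = 4 equivalent strategies.
No other strategy reproduces this row, so those 4 are the full class: WARH, WART, WBRH, WBRT.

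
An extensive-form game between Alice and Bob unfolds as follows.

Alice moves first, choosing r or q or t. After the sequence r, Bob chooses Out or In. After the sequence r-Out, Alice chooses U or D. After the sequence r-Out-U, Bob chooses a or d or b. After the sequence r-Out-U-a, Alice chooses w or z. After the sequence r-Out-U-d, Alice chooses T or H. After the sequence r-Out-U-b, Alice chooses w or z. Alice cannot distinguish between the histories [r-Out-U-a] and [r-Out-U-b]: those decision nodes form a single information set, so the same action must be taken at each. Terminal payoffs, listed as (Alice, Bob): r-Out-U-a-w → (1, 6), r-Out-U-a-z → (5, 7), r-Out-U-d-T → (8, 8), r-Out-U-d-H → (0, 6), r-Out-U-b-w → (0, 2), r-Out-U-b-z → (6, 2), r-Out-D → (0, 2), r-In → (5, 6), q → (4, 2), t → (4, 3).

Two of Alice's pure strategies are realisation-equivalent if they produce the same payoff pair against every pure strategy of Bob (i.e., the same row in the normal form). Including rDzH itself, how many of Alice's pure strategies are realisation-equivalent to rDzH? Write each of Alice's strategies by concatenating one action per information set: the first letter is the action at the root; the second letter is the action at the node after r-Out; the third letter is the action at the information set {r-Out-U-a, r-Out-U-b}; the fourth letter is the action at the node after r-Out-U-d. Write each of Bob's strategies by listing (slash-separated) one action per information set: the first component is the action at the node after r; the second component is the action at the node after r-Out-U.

Row for rDzH (columns Out/a, Out/d, Out/b, In/a, In/d, In/b): (0,2) (0,2) (0,2) (5,6) (5,6) (5,6).
Under rDzH, Alice's choice at the information set {r-Out-U-a, r-Out-U-b} and at the node after r-Out-U-d can never be reached regardless of what Bob does, so varying those choices leaves every outcome unchanged.
Holding the reachable choices fixed and varying the unreachable ones freely already gives 2 × 2 = 4 equivalent strategies.
No other strategy reproduces this row, so those 4 are the full class: rDwT, rDwH, rDzT, rDzH.

4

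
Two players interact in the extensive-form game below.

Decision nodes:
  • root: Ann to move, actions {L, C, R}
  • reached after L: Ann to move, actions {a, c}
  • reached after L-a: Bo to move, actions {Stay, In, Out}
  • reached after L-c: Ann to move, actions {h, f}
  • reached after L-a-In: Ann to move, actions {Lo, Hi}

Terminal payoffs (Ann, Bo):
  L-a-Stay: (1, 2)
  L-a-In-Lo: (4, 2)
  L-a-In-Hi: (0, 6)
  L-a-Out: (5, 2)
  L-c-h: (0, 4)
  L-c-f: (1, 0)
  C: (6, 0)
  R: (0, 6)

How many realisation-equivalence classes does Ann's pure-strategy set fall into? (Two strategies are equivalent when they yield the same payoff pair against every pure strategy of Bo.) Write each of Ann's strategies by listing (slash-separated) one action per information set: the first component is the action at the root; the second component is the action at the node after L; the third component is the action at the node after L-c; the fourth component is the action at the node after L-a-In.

Ann has 24 pure strategies: L/a/h/Lo, L/a/h/Hi, L/a/f/Lo, L/a/f/Hi, L/c/h/Lo, L/c/h/Hi, L/c/f/Lo, L/c/f/Hi, C/a/h/Lo, C/a/h/Hi, C/a/f/Lo, C/a/f/Hi, C/c/h/Lo, C/c/h/Hi, C/c/f/Lo, C/c/f/Hi, R/a/h/Lo, R/a/h/Hi, R/a/f/Lo, R/a/f/Hi, R/c/h/Lo, R/c/h/Hi, R/c/f/Lo, R/c/f/Hi. Columns: Stay, In, Out.
{L/a/h/Lo, L/a/f/Lo} → row (1,2) (4,2) (5,2)
{L/a/h/Hi, L/a/f/Hi} → row (1,2) (0,6) (5,2)
{L/c/h/Lo, L/c/h/Hi} → row (0,4) (0,4) (0,4)
{L/c/f/Lo, L/c/f/Hi} → row (1,0) (1,0) (1,0)
{C/a/h/Lo, C/a/h/Hi, C/a/f/Lo, C/a/f/Hi, C/c/h/Lo, C/c/h/Hi, C/c/f/Lo, C/c/f/Hi} → row (6,0) (6,0) (6,0)
{R/a/h/Lo, R/a/h/Hi, R/a/f/Lo, R/a/f/Hi, R/c/h/Lo, R/c/h/Hi, R/c/f/Lo, R/c/f/Hi} → row (0,6) (0,6) (0,6)
That's 6 distinct rows out of 24 strategies.

6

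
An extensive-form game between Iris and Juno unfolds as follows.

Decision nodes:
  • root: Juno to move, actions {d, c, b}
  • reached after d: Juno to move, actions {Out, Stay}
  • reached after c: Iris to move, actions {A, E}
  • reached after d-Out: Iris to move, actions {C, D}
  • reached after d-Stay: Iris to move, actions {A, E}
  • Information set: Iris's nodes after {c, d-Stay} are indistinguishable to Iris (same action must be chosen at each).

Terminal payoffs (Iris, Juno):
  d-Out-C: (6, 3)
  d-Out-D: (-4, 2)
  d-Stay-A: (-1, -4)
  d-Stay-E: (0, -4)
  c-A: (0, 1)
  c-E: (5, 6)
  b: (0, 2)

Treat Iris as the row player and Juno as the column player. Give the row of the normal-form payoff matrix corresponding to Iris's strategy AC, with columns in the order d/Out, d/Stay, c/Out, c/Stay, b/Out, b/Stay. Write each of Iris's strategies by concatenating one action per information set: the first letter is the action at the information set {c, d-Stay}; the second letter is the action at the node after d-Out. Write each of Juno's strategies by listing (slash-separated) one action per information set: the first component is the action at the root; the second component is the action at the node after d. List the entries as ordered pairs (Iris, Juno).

vs d/Out: Juno plays d → Juno plays Out at [d] → Iris plays C at [d-Out] → (6, 3)
vs d/Stay: Juno plays d → Juno plays Stay at [d] → Iris plays A at [d-Stay] → (-1, -4)
vs c/Out: Juno plays c → Iris plays A at [c] → (0, 1)
vs c/Stay: Juno plays c → Iris plays A at [c] → (0, 1)
vs b/Out: Juno plays b → (0, 2)
vs b/Stay: Juno plays b → (0, 2)

(6,3) (-1,-4) (0,1) (0,1) (0,2) (0,2)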